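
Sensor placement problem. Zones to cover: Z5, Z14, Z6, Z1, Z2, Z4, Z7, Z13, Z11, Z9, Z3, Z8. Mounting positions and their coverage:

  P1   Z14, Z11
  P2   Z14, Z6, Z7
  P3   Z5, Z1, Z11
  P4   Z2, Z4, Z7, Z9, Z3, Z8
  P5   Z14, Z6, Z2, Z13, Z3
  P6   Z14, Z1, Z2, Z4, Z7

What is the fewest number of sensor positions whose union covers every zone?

3

P3, P4, P5 together cover {Z5, Z14, Z6, Z1, Z2, Z4, Z7, Z13, Z11, Z9, Z3, Z8} — every zone.
No 2 of the 6 sensor positions cover everything (all 15 pairs fall short), so 3 is minimum.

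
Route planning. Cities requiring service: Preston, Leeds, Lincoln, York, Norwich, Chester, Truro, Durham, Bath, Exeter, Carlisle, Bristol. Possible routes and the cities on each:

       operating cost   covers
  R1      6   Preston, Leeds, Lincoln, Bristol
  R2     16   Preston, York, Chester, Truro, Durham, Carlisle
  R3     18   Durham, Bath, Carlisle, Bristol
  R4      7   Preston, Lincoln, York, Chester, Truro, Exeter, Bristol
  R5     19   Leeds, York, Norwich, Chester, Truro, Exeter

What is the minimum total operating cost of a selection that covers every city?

43

R1, R3, R5 cover every city at operating cost 6 + 18 + 19 = 43.
Any cover uses at least 3 routes; among all covering selections none totals below 43.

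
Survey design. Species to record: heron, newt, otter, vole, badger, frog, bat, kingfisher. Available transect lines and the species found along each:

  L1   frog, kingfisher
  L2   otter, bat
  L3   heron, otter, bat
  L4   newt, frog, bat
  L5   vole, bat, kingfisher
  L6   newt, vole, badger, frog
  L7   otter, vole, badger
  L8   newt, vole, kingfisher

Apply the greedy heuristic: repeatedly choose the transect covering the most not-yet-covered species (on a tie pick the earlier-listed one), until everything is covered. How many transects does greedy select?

3

Pick 1: L6 covers 4 new species (newt, vole, badger, frog).
Pick 2: L3 covers 3 new species (heron, otter, bat).
Pick 3: L1 covers 1 new species (kingfisher).
Greedy uses 3 transects.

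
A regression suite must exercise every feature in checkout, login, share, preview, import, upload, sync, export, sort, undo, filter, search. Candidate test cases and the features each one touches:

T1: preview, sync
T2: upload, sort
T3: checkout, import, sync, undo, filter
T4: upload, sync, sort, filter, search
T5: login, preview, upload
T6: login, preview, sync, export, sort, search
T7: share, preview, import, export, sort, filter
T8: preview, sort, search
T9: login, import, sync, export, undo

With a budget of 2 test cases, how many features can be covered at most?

Choosing T3, T6 covers {checkout, login, preview, import, sync, export, sort, undo, filter, search} — 10 features.
No choice of 2 test cases does better; here share, upload are left uncovered.

10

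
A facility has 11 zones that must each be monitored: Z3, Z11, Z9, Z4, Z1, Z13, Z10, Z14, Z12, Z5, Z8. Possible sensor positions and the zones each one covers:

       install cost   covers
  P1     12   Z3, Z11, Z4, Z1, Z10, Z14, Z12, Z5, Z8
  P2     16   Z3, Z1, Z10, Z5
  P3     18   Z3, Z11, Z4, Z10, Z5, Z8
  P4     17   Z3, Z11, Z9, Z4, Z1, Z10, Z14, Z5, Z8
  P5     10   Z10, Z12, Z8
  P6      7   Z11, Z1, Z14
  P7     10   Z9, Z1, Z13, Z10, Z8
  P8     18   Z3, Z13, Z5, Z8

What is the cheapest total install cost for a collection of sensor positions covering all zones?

22

P1, P7 cover every zone at install cost 12 + 10 = 22.
Any cover uses at least 2 sensor positions; among all covering selections none totals below 22.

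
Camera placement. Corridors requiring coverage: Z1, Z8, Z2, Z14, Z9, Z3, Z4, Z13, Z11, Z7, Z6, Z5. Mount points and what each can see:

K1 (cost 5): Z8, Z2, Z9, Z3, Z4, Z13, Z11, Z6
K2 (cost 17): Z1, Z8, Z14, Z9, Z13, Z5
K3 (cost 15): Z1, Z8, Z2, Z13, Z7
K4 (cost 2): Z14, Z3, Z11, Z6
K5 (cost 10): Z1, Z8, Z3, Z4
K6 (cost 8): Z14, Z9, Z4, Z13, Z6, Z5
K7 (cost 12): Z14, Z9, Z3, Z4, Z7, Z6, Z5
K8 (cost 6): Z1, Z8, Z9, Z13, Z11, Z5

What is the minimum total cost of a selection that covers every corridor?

23

K1, K7, K8 cover every corridor at cost 5 + 12 + 6 = 23.
Any cover uses at least 3 camera mounts; among all covering selections none totals below 23.
Greedy by coverage-per-cost would pick K4, K1, K8, K7 for 25 — worse than the optimum 23.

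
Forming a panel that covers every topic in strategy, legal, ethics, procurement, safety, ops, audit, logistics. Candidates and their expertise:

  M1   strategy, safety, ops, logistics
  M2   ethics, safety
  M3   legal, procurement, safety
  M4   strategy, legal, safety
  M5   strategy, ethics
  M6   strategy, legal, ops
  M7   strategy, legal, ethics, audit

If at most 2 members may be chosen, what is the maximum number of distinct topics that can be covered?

Choosing M1, M7 covers {strategy, legal, ethics, safety, ops, audit, logistics} — 7 topics.
No choice of 2 members does better; here procurement is left uncovered.

7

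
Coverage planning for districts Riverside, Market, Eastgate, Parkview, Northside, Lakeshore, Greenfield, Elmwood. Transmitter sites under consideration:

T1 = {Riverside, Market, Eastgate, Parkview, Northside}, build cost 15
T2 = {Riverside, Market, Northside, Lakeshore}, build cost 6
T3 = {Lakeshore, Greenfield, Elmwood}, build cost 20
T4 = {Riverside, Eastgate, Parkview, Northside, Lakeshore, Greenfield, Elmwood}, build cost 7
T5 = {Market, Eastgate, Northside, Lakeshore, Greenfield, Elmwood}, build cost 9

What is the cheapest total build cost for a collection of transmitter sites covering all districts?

T2, T4 cover every district at build cost 6 + 7 = 13.
Any cover uses at least 2 transmitter sites; among all covering selections none totals below 13.

13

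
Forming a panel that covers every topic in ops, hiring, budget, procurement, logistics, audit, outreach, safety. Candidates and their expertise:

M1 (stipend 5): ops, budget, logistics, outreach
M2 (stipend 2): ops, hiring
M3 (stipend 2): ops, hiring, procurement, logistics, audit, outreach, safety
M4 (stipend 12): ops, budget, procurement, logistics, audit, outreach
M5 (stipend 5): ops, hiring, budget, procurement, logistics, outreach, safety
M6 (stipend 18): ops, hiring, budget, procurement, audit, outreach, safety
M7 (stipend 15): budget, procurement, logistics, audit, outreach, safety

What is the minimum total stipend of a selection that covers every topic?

7

M1, M3 cover every topic at stipend 5 + 2 = 7.
Any cover uses at least 2 members; among all covering selections none totals below 7.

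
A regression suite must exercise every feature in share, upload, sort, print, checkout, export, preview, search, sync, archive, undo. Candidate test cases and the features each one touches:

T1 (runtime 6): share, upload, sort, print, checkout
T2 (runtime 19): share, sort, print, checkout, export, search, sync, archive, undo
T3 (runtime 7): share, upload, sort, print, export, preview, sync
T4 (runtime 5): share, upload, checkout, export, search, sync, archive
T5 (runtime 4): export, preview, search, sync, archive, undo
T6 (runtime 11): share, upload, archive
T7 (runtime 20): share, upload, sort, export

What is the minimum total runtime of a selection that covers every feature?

T1, T5 cover every feature at runtime 6 + 4 = 10.
Any cover uses at least 2 test cases; among all covering selections none totals below 10.

10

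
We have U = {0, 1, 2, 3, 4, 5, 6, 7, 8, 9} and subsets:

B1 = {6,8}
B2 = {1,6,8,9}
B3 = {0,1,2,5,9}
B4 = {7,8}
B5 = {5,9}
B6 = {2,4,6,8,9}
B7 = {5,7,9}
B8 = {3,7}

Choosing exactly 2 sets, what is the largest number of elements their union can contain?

Choosing B3, B6 covers {0, 1, 2, 4, 5, 6, 8, 9} — 8 elements.
No choice of 2 sets does better; here 3, 7 are left uncovered.

8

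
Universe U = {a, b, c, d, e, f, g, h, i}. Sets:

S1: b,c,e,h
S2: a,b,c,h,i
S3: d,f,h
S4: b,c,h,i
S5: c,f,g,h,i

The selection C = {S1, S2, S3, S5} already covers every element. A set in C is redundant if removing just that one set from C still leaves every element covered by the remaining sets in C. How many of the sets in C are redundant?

Drop S1: e uncovered — not redundant.
Drop S2: a uncovered — not redundant.
Drop S3: d uncovered — not redundant.
Drop S5: g uncovered — not redundant.
None of the sets in C is redundant.

0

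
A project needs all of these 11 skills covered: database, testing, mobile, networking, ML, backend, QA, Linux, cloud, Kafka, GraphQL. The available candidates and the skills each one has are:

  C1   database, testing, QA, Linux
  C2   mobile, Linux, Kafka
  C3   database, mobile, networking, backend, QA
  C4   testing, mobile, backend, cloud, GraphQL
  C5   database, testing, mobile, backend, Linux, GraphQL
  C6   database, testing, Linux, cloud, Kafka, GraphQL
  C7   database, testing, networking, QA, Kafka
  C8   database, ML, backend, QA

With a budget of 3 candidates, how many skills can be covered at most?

Choosing C3, C6, C8 covers {database, testing, mobile, networking, ML, backend, QA, Linux, cloud, Kafka, GraphQL} — 11 skills.
That is all 11 skills.

11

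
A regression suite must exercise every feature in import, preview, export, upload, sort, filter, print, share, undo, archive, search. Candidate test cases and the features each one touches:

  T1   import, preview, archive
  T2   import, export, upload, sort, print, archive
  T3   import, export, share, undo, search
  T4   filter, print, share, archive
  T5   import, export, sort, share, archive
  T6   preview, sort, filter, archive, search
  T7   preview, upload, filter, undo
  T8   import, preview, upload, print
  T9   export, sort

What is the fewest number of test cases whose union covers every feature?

T2, T3, T6 together cover {import, preview, export, upload, sort, filter, print, share, undo, archive, search} — every feature.
No 2 of the 9 test cases cover everything (all 36 pairs fall short), so 3 is minimum.

3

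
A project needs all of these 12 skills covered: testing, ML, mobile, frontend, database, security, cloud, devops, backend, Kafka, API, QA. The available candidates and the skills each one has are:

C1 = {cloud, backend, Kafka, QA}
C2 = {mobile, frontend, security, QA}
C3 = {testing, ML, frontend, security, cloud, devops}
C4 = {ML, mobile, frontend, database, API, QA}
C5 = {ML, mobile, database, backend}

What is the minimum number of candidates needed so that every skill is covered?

3

C1, C3, C4 together cover {testing, ML, mobile, frontend, database, security, cloud, devops, backend, Kafka, API, QA} — every skill.
No 2 of the 5 candidates cover everything (all 10 pairs fall short), so 3 is minimum.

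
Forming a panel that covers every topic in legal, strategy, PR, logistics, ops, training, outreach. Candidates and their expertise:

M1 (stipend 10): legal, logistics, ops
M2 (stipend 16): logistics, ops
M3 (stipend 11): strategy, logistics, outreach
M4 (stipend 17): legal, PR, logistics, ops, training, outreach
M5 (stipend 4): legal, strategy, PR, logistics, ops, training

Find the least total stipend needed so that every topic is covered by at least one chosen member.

15

M3, M5 cover every topic at stipend 11 + 4 = 15.
Any cover uses at least 2 members; among all covering selections none totals below 15.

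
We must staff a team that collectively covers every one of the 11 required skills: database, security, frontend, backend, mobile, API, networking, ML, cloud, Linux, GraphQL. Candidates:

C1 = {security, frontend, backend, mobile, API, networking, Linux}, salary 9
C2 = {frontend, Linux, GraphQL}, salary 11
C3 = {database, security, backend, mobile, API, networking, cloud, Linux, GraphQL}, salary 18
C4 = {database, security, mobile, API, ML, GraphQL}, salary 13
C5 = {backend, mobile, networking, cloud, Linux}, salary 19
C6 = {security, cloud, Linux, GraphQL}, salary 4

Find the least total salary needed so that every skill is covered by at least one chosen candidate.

26

C1, C4, C6 cover every skill at salary 9 + 13 + 4 = 26.
Any cover uses at least 3 candidates; among all covering selections none totals below 26.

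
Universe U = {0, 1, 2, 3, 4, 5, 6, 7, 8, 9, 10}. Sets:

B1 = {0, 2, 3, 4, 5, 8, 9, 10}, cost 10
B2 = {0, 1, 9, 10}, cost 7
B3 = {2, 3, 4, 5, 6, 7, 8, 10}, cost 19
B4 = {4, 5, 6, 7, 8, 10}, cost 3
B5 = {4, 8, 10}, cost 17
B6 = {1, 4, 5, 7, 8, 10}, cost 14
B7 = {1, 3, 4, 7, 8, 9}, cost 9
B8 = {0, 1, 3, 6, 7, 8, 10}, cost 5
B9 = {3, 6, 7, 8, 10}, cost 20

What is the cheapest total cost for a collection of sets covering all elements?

15

B1, B8 cover every element at cost 10 + 5 = 15.
Any cover uses at least 2 sets; among all covering selections none totals below 15.
Greedy by coverage-per-cost would pick B4, B8, B1 for 18 — worse than the optimum 15.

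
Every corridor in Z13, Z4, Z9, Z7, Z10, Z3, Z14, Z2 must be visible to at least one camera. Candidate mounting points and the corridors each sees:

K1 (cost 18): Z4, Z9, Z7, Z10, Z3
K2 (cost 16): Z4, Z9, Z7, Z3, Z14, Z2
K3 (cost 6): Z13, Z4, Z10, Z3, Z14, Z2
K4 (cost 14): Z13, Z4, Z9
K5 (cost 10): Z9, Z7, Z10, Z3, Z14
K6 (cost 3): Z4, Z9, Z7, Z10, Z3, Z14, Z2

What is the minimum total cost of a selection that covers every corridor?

9

K3, K6 cover every corridor at cost 6 + 3 = 9.
Any cover uses at least 2 camera mounts; among all covering selections none totals below 9.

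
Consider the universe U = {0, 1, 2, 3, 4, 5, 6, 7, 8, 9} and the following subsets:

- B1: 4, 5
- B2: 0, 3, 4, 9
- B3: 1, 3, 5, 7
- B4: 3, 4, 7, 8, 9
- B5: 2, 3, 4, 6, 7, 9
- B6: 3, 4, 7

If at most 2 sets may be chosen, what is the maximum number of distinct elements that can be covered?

8

Choosing B3, B5 covers {1, 2, 3, 4, 5, 6, 7, 9} — 8 elements.
No choice of 2 sets does better; here 0, 8 are left uncovered.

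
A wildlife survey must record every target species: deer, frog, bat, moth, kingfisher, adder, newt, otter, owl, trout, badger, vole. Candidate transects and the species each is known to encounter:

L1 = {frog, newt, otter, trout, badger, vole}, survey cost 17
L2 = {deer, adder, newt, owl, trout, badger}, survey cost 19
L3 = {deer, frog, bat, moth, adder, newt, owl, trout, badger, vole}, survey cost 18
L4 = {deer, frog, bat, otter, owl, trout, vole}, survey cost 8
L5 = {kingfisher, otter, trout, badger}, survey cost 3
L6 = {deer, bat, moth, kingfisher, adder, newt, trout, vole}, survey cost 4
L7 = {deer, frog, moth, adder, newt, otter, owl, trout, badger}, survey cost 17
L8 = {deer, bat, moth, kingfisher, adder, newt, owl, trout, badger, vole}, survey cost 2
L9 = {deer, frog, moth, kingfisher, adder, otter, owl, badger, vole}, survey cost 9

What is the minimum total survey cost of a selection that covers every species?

10

L4, L8 cover every species at survey cost 8 + 2 = 10.
Any cover uses at least 2 transects; among all covering selections none totals below 10.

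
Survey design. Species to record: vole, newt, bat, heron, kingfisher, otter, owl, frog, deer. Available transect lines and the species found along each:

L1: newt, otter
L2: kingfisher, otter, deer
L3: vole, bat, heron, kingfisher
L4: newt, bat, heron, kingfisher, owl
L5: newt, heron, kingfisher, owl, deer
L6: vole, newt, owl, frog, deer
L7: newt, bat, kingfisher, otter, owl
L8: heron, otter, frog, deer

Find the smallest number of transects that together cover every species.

3

L1, L3, L6 together cover {vole, newt, bat, heron, kingfisher, otter, owl, frog, deer} — every species.
No 2 of the 8 transects cover everything (all 28 pairs fall short), so 3 is minimum.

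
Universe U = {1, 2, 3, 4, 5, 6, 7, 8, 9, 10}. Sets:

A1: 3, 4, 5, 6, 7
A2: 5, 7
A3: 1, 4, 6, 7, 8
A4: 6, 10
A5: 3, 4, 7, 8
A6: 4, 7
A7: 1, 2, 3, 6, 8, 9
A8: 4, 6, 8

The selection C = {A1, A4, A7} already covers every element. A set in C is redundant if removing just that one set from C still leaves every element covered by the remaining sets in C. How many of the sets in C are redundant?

0

Drop A1: 4, 5, 7 uncovered — not redundant.
Drop A4: 10 uncovered — not redundant.
Drop A7: 1, 2, 8, 9 uncovered — not redundant.
None of the sets in C is redundant.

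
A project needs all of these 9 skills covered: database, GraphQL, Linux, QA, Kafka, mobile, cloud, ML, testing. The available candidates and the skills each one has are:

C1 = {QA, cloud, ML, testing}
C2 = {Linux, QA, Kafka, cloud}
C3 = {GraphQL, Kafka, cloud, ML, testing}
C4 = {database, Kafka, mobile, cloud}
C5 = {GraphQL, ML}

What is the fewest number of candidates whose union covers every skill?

3

C2, C3, C4 together cover {database, GraphQL, Linux, QA, Kafka, mobile, cloud, ML, testing} — every skill.
No 2 of the 5 candidates cover everything (all 10 pairs fall short), so 3 is minimum.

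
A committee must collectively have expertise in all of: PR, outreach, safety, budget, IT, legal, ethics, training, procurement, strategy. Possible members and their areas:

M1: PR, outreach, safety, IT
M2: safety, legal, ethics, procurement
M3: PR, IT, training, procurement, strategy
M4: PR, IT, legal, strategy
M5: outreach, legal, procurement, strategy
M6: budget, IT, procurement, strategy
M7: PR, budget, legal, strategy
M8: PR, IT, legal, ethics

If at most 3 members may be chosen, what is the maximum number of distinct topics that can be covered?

9

Choosing M1, M2, M3 covers {PR, outreach, safety, IT, legal, ethics, training, procurement, strategy} — 9 topics.
No choice of 3 members does better; here budget is left uncovered.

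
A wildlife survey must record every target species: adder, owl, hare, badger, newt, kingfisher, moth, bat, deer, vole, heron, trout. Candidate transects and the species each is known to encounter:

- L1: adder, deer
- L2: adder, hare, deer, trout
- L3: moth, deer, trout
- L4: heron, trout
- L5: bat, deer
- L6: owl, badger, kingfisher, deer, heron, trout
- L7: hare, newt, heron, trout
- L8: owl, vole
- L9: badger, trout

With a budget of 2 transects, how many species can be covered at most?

Choosing L2, L6 covers {adder, owl, hare, badger, kingfisher, deer, heron, trout} — 8 species.
No choice of 2 transects does better; here newt, moth, bat, vole are left uncovered.

8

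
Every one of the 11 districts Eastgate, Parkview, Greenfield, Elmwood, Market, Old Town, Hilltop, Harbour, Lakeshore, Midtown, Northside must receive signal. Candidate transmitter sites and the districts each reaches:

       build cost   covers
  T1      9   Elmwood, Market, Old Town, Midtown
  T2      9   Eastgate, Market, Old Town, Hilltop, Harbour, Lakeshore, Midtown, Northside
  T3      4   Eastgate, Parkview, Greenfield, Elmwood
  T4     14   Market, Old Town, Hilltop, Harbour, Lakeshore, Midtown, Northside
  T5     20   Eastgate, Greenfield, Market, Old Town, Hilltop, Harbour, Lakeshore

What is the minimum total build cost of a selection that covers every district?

13

T2, T3 cover every district at build cost 9 + 4 = 13.
Any cover uses at least 2 transmitter sites; among all covering selections none totals below 13.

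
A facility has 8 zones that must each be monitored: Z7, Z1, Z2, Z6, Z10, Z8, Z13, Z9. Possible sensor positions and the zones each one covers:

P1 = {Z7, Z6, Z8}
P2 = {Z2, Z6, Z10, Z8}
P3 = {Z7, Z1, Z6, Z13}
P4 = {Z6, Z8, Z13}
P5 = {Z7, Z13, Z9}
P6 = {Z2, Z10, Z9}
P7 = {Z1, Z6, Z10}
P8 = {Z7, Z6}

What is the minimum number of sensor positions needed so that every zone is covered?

3

P1, P3, P6 together cover {Z7, Z1, Z2, Z6, Z10, Z8, Z13, Z9} — every zone.
No 2 of the 8 sensor positions cover everything (all 28 pairs fall short), so 3 is minimum.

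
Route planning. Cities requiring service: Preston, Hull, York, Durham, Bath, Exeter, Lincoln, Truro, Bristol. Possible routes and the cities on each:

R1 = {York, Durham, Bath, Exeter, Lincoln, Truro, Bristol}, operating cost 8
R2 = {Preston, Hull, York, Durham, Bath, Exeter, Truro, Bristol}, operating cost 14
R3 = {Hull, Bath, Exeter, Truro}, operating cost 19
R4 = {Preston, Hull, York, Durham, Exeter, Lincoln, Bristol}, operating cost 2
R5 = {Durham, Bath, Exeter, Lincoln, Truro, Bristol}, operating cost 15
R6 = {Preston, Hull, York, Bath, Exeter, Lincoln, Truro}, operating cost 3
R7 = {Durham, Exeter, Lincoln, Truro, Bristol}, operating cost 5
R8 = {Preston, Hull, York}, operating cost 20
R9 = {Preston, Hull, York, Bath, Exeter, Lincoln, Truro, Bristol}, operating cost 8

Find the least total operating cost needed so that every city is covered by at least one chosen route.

R4, R6 cover every city at operating cost 2 + 3 = 5.
Any cover uses at least 2 routes; among all covering selections none totals below 5.

5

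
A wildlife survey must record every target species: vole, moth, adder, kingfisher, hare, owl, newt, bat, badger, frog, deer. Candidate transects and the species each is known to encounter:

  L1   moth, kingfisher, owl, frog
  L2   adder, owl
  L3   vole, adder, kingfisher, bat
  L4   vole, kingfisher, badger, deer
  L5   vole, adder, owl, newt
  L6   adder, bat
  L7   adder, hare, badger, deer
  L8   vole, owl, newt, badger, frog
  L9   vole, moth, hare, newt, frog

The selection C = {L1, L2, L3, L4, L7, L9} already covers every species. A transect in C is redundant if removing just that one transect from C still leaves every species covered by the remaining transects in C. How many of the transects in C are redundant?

4

Drop L1: the rest still cover every species — redundant.
Drop L2: the rest still cover every species — redundant.
Drop L3: bat uncovered — not redundant.
Drop L4: the rest still cover every species — redundant.
Drop L7: the rest still cover every species — redundant.
Drop L9: newt uncovered — not redundant.
4 redundant: L1, L2, L4, L7.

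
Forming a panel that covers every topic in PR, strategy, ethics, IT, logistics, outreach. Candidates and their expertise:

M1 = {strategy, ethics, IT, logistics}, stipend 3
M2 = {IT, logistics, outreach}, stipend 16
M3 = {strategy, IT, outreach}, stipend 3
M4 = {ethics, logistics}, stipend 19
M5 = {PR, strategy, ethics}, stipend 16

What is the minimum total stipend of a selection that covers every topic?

22

M1, M3, M5 cover every topic at stipend 3 + 3 + 16 = 22.
Any cover uses at least 2 members; among all covering selections none totals below 22.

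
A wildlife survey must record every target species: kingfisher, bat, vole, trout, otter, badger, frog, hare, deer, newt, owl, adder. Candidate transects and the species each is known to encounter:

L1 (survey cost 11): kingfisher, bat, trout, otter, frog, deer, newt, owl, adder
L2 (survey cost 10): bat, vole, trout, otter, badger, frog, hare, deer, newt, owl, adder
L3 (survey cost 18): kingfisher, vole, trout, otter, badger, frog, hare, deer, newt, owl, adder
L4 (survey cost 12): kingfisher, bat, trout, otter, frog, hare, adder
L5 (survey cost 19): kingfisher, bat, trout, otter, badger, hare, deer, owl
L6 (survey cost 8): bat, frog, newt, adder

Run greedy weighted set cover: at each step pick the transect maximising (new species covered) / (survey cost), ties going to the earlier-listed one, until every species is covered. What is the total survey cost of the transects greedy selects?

21

Pick 1: L2 adds 11 new (bat, vole, trout, otter, badger, frog, hare, deer, newt, owl, adder) at survey cost 10 (ratio 11/10).
Pick 2: L1 adds 1 new (kingfisher) at survey cost 11 (ratio 1/11).
Greedy total survey cost: 10 + 11 = 21.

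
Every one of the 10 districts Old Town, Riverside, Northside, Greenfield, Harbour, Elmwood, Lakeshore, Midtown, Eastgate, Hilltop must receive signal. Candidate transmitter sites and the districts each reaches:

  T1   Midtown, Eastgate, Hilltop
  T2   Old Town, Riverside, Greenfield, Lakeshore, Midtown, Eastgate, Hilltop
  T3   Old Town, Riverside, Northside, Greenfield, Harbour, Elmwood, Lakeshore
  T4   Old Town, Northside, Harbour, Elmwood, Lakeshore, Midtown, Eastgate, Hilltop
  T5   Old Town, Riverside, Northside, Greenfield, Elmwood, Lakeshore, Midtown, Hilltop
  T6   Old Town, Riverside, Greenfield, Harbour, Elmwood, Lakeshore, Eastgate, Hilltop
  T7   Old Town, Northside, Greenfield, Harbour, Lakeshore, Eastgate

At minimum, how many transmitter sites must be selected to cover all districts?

T1, T3 together cover {Old Town, Riverside, Northside, Greenfield, Harbour, Elmwood, Lakeshore, Midtown, Eastgate, Hilltop} — every district.
No single transmitter site contains all 10 districts, so 2 is optimal.

2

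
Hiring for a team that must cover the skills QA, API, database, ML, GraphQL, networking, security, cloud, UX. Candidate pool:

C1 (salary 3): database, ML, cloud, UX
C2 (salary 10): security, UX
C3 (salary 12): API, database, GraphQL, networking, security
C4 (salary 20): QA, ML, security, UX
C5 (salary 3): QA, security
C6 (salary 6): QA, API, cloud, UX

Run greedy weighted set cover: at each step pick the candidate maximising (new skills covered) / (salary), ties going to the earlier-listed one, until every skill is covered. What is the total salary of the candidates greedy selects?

18

Pick 1: C1 adds 4 new (database, ML, cloud, UX) at salary 3 (ratio 4/3).
Pick 2: C5 adds 2 new (QA, security) at salary 3 (ratio 2/3).
Pick 3: C3 adds 3 new (API, GraphQL, networking) at salary 12 (ratio 3/12).
Greedy total salary: 3 + 3 + 12 = 18.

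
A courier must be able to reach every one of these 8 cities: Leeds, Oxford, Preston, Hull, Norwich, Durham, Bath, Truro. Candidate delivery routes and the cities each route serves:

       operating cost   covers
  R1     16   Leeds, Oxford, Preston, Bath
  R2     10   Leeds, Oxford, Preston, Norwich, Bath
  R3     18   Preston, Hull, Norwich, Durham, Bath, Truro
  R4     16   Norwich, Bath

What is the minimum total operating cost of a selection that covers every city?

R2, R3 cover every city at operating cost 10 + 18 = 28.
Any cover uses at least 2 routes; among all covering selections none totals below 28.

28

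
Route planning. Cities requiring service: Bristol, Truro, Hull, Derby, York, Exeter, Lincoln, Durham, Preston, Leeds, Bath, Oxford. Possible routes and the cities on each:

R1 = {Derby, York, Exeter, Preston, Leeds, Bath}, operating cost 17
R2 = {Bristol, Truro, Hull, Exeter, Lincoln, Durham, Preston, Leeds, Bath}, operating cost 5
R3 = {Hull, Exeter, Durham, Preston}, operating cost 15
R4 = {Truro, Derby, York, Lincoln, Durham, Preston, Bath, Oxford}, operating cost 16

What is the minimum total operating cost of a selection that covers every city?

R2, R4 cover every city at operating cost 5 + 16 = 21.
Any cover uses at least 2 routes; among all covering selections none totals below 21.

21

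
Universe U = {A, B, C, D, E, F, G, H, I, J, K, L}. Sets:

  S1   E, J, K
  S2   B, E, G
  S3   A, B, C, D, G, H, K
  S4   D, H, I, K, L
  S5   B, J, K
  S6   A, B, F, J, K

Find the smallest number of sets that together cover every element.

4

S1, S3, S4, S6 together cover {A, B, C, D, E, F, G, H, I, J, K, L} — every element.
No 3 of the 6 sets cover everything (all 20 triples fall short), so 4 is minimum.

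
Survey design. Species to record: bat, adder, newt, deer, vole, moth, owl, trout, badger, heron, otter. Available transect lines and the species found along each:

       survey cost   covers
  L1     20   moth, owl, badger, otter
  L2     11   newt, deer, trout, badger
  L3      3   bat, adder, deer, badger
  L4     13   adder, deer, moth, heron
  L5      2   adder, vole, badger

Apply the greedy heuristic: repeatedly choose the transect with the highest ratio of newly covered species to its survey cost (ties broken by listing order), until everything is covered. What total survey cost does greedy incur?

49

Pick 1: L5 adds 3 new (adder, vole, badger) at survey cost 2 (ratio 3/2).
Pick 2: L3 adds 2 new (bat, deer) at survey cost 3 (ratio 2/3).
Pick 3: L2 adds 2 new (newt, trout) at survey cost 11 (ratio 2/11).
Pick 4: L4 adds 2 new (moth, heron) at survey cost 13 (ratio 2/13).
Pick 5: L1 adds 2 new (owl, otter) at survey cost 20 (ratio 2/20).
Greedy total survey cost: 2 + 3 + 11 + 13 + 20 = 49.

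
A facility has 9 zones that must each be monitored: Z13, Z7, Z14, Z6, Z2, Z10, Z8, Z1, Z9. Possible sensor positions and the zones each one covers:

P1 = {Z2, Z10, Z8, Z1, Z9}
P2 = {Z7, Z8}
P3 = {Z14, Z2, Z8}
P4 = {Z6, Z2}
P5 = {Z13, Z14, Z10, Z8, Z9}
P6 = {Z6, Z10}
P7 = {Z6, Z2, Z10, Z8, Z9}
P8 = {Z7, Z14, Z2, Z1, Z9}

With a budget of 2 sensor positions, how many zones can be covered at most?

Choosing P5, P8 covers {Z13, Z7, Z14, Z2, Z10, Z8, Z1, Z9} — 8 zones.
No choice of 2 sensor positions does better; here Z6 is left uncovered.

8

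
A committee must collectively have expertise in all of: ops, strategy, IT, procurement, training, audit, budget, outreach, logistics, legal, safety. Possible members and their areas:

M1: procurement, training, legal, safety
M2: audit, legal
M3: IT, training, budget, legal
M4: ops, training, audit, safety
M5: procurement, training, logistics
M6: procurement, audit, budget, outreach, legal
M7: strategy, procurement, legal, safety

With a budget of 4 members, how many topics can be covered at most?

10

Choosing M3, M4, M5, M6 covers {ops, IT, procurement, training, audit, budget, outreach, logistics, legal, safety} — 10 topics.
No choice of 4 members does better; here strategy is left uncovered.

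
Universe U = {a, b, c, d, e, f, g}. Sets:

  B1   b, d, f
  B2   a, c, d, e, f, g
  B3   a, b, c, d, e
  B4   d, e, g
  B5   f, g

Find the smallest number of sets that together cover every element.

B1, B2 together cover {a, b, c, d, e, f, g} — every element.
No single set contains all 7 elements, so 2 is optimal.

2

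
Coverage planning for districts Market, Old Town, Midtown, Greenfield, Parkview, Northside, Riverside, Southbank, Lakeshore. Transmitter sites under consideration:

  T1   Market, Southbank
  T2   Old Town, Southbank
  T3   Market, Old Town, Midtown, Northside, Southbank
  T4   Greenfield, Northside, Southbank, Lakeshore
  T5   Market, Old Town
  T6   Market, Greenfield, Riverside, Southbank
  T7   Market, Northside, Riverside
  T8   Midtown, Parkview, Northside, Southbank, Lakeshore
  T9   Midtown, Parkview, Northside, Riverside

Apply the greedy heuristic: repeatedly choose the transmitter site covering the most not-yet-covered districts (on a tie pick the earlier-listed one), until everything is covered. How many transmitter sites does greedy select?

3

Pick 1: T3 covers 5 new districts (Market, Old Town, Midtown, Northside, Southbank).
Pick 2: T4 covers 2 new districts (Greenfield, Lakeshore).
Pick 3: T9 covers 2 new districts (Parkview, Riverside).
Greedy uses 3 transmitter sites.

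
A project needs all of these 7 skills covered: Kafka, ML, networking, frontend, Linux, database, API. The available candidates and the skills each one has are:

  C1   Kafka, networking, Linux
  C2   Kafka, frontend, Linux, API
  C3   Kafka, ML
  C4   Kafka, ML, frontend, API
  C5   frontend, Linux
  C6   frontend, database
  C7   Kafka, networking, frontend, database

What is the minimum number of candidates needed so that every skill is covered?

C1, C4, C6 together cover {Kafka, ML, networking, frontend, Linux, database, API} — every skill.
No 2 of the 7 candidates cover everything (all 21 pairs fall short), so 3 is minimum.

3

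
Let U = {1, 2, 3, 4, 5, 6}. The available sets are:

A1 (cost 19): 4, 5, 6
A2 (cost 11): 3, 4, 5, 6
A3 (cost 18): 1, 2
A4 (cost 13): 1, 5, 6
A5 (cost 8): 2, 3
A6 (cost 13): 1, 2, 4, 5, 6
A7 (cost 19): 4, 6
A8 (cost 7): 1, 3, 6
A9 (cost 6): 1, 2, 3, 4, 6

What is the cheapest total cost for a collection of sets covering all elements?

A2, A9 cover every element at cost 11 + 6 = 17.
Any cover uses at least 2 sets; among all covering selections none totals below 17.

17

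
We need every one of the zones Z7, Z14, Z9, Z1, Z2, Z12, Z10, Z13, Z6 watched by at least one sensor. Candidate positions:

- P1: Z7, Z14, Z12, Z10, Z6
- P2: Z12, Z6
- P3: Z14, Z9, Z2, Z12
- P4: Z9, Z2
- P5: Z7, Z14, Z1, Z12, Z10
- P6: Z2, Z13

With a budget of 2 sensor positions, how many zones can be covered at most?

Choosing P1, P3 covers {Z7, Z14, Z9, Z2, Z12, Z10, Z6} — 7 zones.
No choice of 2 sensor positions does better; here Z1, Z13 are left uncovered.

7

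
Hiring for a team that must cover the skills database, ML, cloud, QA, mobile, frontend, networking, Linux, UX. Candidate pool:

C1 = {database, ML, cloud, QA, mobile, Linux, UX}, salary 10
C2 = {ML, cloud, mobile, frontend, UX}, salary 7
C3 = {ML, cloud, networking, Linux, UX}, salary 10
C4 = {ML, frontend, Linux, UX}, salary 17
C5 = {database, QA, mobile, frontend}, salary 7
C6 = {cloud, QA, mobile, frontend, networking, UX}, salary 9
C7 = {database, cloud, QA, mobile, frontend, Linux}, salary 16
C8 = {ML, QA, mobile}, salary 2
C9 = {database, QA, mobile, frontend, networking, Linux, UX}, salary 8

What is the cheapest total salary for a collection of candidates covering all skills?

C2, C9 cover every skill at salary 7 + 8 = 15.
Any cover uses at least 2 candidates; among all covering selections none totals below 15.

15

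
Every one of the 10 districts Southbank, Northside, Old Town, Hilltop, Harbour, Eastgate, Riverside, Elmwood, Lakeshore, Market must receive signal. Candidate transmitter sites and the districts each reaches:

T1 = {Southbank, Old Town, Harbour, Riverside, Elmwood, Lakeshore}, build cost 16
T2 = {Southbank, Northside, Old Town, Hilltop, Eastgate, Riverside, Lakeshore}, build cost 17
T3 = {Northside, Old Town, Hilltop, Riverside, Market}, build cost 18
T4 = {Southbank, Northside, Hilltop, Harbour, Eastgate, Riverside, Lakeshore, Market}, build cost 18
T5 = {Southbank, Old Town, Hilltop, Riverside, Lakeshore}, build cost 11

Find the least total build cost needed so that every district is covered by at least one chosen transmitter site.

T1, T4 cover every district at build cost 16 + 18 = 34.
Any cover uses at least 2 transmitter sites; among all covering selections none totals below 34.
Greedy by coverage-per-build cost would pick T5, T4, T1 for 45 — worse than the optimum 34.

34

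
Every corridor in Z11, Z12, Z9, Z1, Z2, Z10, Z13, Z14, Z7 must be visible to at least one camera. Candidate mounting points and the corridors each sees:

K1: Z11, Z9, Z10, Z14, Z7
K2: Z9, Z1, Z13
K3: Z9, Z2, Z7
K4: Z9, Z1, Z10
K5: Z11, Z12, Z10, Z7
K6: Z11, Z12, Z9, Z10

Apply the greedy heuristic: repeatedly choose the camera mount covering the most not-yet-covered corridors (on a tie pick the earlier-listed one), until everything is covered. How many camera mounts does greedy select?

Pick 1: K1 covers 5 new corridors (Z11, Z9, Z10, Z14, Z7).
Pick 2: K2 covers 2 new corridors (Z1, Z13).
Pick 3: K3 covers 1 new corridors (Z2).
Pick 4: K5 covers 1 new corridors (Z12).
Greedy uses 4 camera mounts.

4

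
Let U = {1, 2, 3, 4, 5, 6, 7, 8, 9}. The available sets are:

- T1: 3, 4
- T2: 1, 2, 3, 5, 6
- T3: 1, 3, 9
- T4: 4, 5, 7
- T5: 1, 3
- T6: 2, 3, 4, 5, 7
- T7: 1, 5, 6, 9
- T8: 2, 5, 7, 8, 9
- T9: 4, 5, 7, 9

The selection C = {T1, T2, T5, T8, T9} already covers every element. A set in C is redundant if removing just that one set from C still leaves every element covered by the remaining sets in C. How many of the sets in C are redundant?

Drop T1: the rest still cover every element — redundant.
Drop T2: 6 uncovered — not redundant.
Drop T5: the rest still cover every element — redundant.
Drop T8: 8 uncovered — not redundant.
Drop T9: the rest still cover every element — redundant.
3 redundant: T1, T5, T9.

3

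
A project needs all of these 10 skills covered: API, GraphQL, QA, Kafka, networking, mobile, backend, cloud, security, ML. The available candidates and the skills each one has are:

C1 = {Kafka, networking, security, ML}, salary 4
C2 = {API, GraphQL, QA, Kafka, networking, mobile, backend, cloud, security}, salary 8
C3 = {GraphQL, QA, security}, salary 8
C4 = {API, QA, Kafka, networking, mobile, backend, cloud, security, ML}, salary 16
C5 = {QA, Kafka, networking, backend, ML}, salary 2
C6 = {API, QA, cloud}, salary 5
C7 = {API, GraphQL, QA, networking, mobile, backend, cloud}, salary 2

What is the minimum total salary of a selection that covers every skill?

C1, C7 cover every skill at salary 4 + 2 = 6.
Any cover uses at least 2 candidates; among all covering selections none totals below 6.
Greedy by coverage-per-salary would pick C7, C5, C1 for 8 — worse than the optimum 6.

6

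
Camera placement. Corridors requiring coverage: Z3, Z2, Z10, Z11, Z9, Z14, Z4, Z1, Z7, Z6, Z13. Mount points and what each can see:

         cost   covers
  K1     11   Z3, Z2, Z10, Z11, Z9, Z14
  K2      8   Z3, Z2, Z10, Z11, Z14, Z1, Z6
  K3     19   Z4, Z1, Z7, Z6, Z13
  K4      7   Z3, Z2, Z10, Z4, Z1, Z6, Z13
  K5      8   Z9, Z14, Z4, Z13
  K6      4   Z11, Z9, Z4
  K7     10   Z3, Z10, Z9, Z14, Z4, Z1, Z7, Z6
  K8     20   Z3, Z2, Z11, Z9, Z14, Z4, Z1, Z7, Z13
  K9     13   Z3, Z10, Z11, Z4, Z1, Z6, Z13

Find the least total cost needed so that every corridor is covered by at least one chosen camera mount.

K4, K6, K7 cover every corridor at cost 7 + 4 + 10 = 21.
Any cover uses at least 2 camera mounts; among all covering selections none totals below 21.

21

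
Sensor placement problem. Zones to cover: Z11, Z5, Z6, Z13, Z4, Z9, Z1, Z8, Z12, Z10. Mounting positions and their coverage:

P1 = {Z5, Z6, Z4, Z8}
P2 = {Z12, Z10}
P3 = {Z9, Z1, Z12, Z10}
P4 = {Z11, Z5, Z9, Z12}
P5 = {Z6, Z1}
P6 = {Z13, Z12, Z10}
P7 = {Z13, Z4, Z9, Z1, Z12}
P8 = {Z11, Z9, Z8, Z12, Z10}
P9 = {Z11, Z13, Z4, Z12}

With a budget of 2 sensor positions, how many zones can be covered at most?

8

Choosing P1, P3 covers {Z5, Z6, Z4, Z9, Z1, Z8, Z12, Z10} — 8 zones.
No choice of 2 sensor positions does better; here Z11, Z13 are left uncovered.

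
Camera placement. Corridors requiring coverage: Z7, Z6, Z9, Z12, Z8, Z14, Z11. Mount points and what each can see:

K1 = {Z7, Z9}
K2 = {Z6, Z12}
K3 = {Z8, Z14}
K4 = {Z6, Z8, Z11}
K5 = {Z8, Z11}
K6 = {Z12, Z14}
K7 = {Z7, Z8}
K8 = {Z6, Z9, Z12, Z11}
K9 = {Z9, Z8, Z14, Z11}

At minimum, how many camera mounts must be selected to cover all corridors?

3

K1, K2, K9 together cover {Z7, Z6, Z9, Z12, Z8, Z14, Z11} — every corridor.
No 2 of the 9 camera mounts cover everything (all 36 pairs fall short), so 3 is minimum.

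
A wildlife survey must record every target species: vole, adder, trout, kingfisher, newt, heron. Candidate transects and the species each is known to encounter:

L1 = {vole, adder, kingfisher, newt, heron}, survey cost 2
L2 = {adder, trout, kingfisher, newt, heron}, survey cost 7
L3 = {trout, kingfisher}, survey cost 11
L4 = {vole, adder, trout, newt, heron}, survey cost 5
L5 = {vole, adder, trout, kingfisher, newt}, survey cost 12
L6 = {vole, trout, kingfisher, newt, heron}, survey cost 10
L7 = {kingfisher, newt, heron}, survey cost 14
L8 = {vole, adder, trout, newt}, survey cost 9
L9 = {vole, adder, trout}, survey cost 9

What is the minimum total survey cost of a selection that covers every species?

7

L1, L4 cover every species at survey cost 2 + 5 = 7.
Any cover uses at least 2 transects; among all covering selections none totals below 7.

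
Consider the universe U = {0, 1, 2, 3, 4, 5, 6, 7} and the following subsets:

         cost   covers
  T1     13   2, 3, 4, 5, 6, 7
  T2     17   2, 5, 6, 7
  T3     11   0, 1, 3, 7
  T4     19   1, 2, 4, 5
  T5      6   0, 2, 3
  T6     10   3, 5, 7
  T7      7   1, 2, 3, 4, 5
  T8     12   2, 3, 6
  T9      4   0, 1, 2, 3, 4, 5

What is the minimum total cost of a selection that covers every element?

17

T1, T9 cover every element at cost 13 + 4 = 17.
Any cover uses at least 2 sets; among all covering selections none totals below 17.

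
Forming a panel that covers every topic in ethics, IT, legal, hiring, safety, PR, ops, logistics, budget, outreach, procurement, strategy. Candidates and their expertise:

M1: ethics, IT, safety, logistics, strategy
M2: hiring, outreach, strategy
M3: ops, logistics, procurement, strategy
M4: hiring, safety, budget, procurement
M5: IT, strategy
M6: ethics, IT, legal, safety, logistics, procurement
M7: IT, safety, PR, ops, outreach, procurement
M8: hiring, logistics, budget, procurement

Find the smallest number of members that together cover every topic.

M1, M4, M6, M7 together cover {ethics, IT, legal, hiring, safety, PR, ops, logistics, budget, outreach, procurement, strategy} — every topic.
No 3 of the 8 members cover everything (all 56 triples fall short), so 4 is minimum.

4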